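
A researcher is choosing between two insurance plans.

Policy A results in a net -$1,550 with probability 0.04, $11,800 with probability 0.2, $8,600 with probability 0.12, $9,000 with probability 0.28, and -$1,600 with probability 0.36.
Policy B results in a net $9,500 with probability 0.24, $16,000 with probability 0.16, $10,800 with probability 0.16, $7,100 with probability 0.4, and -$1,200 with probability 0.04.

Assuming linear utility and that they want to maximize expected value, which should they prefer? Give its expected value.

Policy B ($9,360)

Policy A = 0.04 × (-1550) + 0.2 × 11800 + 0.12 × 8600 + 0.28 × 9000 + 0.36 × (-1600) = -62 + 2360 + 1032 + 2520 − 576 = 5274
Policy B = 0.24 × 9500 + 0.16 × 16000 + 0.16 × 10800 + 0.4 × 7100 + 0.04 × (-1200) = 2280 + 2560 + 1728 + 2840 − 48 = 9360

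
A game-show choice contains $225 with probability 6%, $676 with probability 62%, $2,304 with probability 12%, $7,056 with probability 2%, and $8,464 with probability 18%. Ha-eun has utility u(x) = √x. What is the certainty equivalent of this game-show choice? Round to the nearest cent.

$1,682.64

E[u] = 0.06·√225 + 0.62·√676 + 0.12·√2304 + 0.02·√7056 + 0.18·√8464 = 0.06·15 + 0.62·26 + 0.12·48 + 0.02·84 + 0.18·92 = 41.02
CE = (41.02)² = 1682.6404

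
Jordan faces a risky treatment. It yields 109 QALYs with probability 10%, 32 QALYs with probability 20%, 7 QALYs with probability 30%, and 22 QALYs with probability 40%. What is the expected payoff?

28.2 QALYs

EV = 0.1 × 109 + 0.2 × 32 + 0.3 × 7 + 0.4 × 22 = 10.9 + 6.4 + 2.1 + 8.8 = 28.2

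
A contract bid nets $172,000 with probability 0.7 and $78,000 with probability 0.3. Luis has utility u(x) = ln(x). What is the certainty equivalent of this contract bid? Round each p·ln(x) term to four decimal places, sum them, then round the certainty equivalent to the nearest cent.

E[u] = 0.7·ln(172000) + 0.3·ln(78000) = 8.4387 + 3.3793 = 11.8180
CE = e^11.8180 ≈ 135672.61

$135,672.61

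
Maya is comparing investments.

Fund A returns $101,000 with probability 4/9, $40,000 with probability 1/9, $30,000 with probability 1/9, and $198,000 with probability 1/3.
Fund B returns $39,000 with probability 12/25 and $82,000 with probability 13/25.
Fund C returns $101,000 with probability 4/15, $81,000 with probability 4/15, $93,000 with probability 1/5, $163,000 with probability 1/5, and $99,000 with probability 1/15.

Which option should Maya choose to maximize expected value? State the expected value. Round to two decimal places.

Fund A ($118,666.67)

Fund A = 4/9 × 101000 + 1/9 × 40000 + 1/9 × 30000 + 1/3 × 198000 = 44888.8889 + 4444.4444 + 3333.3333 + 66000 = 118666.6667
Fund B = 12/25 × 39000 + 13/25 × 82000 = 18720 + 42640 = 61360
Fund C = 4/15 × 101000 + 4/15 × 81000 + 1/5 × 93000 + 1/5 × 163000 + 1/15 × 99000 = 26933.3333 + 21600 + 18600 + 32600 + 6600 = 106333.3333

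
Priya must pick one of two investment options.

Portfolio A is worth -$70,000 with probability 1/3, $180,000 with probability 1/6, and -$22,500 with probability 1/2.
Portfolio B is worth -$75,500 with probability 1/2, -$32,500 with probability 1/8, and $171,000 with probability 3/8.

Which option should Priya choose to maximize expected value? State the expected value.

Portfolio A = 1/3 × (-70000) + 1/6 × 180000 + 1/2 × (-22500) = -23333.3333 + 30000 − 11250 = -4583.3333
Portfolio B = 1/2 × (-75500) + 1/8 × (-32500) + 3/8 × 171000 = -37750 − 4062.5 + 64125 = 22312.5

Portfolio B ($22,312.50)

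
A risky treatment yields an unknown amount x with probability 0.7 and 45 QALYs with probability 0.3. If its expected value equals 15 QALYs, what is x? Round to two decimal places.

x = 2.14 QALYs

0.7·x + 0.3·45 = 15
0.7·x = 15 − 13.5 = 1.5
x = 1.5 / 0.7 = 2.1429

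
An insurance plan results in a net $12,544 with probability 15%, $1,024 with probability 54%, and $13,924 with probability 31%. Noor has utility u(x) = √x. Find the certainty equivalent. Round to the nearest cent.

E[u] = 0.15·√12544 + 0.54·√1024 + 0.31·√13924 = 0.15·112 + 0.54·32 + 0.31·118 = 70.66
CE = (70.66)² = 4992.8356

$4,992.84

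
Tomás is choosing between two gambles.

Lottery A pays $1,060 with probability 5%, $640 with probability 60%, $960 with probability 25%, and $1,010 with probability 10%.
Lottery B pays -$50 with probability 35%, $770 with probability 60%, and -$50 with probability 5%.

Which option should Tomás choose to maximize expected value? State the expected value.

Lottery A ($778)

Lottery A = 0.05 × 1060 + 0.6 × 640 + 0.25 × 960 + 0.1 × 1010 = 53 + 384 + 240 + 101 = 778
Lottery B = 0.35 × (-50) + 0.6 × 770 + 0.05 × (-50) = -17.5 + 462 − 2.5 = 442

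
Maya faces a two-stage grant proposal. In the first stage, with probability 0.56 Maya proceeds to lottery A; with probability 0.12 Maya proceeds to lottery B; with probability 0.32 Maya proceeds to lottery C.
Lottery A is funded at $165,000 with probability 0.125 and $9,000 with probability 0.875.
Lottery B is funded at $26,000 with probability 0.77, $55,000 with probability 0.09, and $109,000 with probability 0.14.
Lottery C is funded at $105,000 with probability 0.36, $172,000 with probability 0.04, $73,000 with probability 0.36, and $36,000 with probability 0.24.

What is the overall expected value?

EV(A) = 0.125 × 165000 + 0.875 × 9000 = 20625 + 7875 = 28500
EV(B) = 0.77 × 26000 + 0.09 × 55000 + 0.14 × 109000 = 20020 + 4950 + 15260 = 40230
EV(C) = 0.36 × 105000 + 0.04 × 172000 + 0.36 × 73000 + 0.24 × 36000 = 37800 + 6880 + 26280 + 8640 = 79600
Overall = 0.56 × 28500 + 0.12 × 40230 + 0.32 × 79600 = 15960 + 4827.6 + 25472 = 46259.6

$46,259.60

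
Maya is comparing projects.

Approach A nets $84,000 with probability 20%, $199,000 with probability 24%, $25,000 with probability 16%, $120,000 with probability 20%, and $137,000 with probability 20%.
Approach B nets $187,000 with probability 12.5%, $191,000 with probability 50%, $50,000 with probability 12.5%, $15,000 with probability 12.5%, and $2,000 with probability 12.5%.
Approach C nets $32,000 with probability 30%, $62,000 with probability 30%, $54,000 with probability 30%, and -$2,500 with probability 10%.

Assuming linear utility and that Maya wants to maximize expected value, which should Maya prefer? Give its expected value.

Approach A = 0.2 × 84000 + 0.24 × 199000 + 0.16 × 25000 + 0.2 × 120000 + 0.2 × 137000 = 16800 + 47760 + 4000 + 24000 + 27400 = 119960
Approach B = 0.125 × 187000 + 0.5 × 191000 + 0.125 × 50000 + 0.125 × 15000 + 0.125 × 2000 = 23375 + 95500 + 6250 + 1875 + 250 = 127250
Approach C = 0.3 × 32000 + 0.3 × 62000 + 0.3 × 54000 + 0.1 × (-2500) = 9600 + 18600 + 16200 − 250 = 44150

Approach B ($127,250)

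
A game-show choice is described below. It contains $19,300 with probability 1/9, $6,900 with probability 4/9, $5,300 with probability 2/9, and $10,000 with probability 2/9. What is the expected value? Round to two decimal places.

$8,611.11

EV = 1/9 × 19300 + 4/9 × 6900 + 2/9 × 5300 + 2/9 × 10000 = 2144.4444 + 3066.6667 + 1177.7778 + 2222.2222 = 8611.1111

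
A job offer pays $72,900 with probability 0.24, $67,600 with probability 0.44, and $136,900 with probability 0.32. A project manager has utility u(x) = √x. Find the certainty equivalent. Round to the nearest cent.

E[u] = 0.24·√72900 + 0.44·√67600 + 0.32·√136900 = 0.24·270 + 0.44·260 + 0.32·370 = 297.6
CE = (297.6)² = 88565.76

$88,565.76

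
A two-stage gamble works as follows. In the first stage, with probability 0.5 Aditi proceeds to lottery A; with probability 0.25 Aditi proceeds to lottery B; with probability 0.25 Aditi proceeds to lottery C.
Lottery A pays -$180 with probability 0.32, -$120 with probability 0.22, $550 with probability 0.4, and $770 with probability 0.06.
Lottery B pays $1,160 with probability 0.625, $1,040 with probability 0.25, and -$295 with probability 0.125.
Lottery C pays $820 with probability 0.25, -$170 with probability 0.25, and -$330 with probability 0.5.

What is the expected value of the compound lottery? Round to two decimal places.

$327.51

EV(A) = 0.32 × (-180) + 0.22 × (-120) + 0.4 × 550 + 0.06 × 770 = -57.6 − 26.4 + 220 + 46.2 = 182.2
EV(B) = 0.625 × 1160 + 0.25 × 1040 + 0.125 × (-295) = 725 + 260 − 36.875 = 948.125
EV(C) = 0.25 × 820 + 0.25 × (-170) + 0.5 × (-330) = 205 − 42.5 − 165 = -2.5
Overall = 0.5 × 182.2 + 0.25 × 948.125 + 0.25 × (-2.5) = 91.1 + 237.03125 − 0.625 = 327.50625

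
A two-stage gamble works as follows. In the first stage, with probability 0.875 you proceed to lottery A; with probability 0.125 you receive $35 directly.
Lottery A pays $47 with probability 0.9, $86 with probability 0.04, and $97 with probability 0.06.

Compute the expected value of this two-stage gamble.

$49.49

EV(A) = 0.9 × 47 + 0.04 × 86 + 0.06 × 97 = 42.3 + 3.44 + 5.82 = 51.56
Branch B: 35 (certain)
Overall = 0.875 × 51.56 + 0.125 × 35 = 45.115 + 4.375 = 49.49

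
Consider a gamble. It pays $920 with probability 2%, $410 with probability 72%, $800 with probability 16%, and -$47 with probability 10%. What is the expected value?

EV = 0.02 × 920 + 0.72 × 410 + 0.16 × 800 + 0.1 × (-47) = 18.4 + 295.2 + 128 − 4.7 = 436.9

$436.90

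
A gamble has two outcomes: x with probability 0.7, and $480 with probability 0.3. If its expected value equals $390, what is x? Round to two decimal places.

0.7·x + 0.3·480 = 390
0.7·x = 390 − 144 = 246
x = 246 / 0.7 = 351.4286

x = $351.43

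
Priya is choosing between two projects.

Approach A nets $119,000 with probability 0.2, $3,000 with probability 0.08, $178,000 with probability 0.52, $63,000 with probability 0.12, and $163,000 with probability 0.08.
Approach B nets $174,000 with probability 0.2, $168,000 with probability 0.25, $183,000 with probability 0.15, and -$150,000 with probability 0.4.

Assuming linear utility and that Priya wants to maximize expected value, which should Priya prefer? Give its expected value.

Approach A = 0.2 × 119000 + 0.08 × 3000 + 0.52 × 178000 + 0.12 × 63000 + 0.08 × 163000 = 23800 + 240 + 92560 + 7560 + 13040 = 137200
Approach B = 0.2 × 174000 + 0.25 × 168000 + 0.15 × 183000 + 0.4 × (-150000) = 34800 + 42000 + 27450 − 60000 = 44250

Approach A ($137,200)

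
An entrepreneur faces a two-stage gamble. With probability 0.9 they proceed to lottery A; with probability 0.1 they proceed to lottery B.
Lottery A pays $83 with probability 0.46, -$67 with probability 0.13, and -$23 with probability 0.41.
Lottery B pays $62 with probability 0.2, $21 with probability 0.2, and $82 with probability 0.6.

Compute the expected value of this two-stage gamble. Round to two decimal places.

$24.62

EV(A) = 0.46 × 83 + 0.13 × (-67) + 0.41 × (-23) = 38.18 − 8.71 − 9.43 = 20.04
EV(B) = 0.2 × 62 + 0.2 × 21 + 0.6 × 82 = 12.4 + 4.2 + 49.2 = 65.8
Overall = 0.9 × 20.04 + 0.1 × 65.8 = 18.036 + 6.58 = 24.616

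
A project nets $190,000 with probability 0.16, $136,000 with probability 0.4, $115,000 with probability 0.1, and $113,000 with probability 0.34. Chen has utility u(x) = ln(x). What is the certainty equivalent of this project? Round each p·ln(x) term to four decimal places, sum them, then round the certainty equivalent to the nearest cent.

$132,481.73

E[u] = 0.16·ln(190000) + 0.4·ln(136000) + 0.1·ln(115000) + 0.34·ln(113000) = 1.9448 + 4.7282 + 1.1653 + 3.9559 = 11.7942
CE = e^11.7942 ≈ 132481.73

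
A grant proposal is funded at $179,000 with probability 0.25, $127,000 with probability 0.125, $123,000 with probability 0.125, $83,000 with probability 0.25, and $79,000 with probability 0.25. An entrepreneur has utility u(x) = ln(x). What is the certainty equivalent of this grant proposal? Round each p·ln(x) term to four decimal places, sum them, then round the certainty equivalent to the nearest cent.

$110,051.09

E[u] = 0.25·ln(179000) + 0.125·ln(127000) + 0.125·ln(123000) + 0.25·ln(83000) + 0.25·ln(79000) = 3.0238 + 1.4690 + 1.4650 + 2.8316 + 2.8193 = 11.6087
CE = e^11.6087 ≈ 110051.09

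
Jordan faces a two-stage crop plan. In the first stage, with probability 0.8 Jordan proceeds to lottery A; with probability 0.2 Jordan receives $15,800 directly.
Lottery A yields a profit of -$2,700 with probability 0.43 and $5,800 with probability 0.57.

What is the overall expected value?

EV(A) = 0.43 × (-2700) + 0.57 × 5800 = -1161 + 3306 = 2145
Branch B: 15800 (certain)
Overall = 0.8 × 2145 + 0.2 × 15800 = 1716 + 3160 = 4876

$4,876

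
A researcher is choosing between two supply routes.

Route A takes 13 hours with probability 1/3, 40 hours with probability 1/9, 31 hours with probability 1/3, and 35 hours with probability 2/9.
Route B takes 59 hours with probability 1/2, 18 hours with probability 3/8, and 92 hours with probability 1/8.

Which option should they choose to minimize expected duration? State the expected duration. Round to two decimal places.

Route A = 1/3 × 13 + 1/9 × 40 + 1/3 × 31 + 2/9 × 35 = 4.3333 + 4.4444 + 10.3333 + 7.7778 = 26.8889
Route B = 1/2 × 59 + 3/8 × 18 + 1/8 × 92 = 29.5 + 6.75 + 11.5 = 47.75

Route A (26.89 hours)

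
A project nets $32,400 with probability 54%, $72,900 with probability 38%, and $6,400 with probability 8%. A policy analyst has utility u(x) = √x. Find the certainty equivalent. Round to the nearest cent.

E[u] = 0.54·√32400 + 0.38·√72900 + 0.08·√6400 = 0.54·180 + 0.38·270 + 0.08·80 = 206.2
CE = (206.2)² = 42518.44

$42,518.44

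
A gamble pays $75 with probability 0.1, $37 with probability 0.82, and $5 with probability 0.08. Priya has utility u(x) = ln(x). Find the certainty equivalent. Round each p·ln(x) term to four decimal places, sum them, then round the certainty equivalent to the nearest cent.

E[u] = 0.1·ln(75) + 0.82·ln(37) + 0.08·ln(5) = 0.4317 + 2.9610 + 0.1288 = 3.5215
CE = e^3.5215 ≈ 33.84

$33.84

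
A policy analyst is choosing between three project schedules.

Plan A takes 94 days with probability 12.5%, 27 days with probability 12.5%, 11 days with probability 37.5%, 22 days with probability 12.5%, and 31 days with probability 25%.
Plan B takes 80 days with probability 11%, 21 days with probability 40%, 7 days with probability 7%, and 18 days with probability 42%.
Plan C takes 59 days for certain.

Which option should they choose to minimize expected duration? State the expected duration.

Plan B (25.25 days)

Plan A = 0.125 × 94 + 0.125 × 27 + 0.375 × 11 + 0.125 × 22 + 0.25 × 31 = 11.75 + 3.375 + 4.125 + 2.75 + 7.75 = 29.75
Plan B = 0.11 × 80 + 0.4 × 21 + 0.07 × 7 + 0.42 × 18 = 8.8 + 8.4 + 0.49 + 7.56 = 25.25
Plan C: 59 (certain)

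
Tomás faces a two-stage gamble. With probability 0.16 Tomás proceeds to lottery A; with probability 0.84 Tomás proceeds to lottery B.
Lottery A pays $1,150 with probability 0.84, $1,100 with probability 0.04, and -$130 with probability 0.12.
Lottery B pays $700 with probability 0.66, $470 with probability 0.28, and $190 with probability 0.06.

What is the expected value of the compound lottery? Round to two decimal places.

EV(A) = 0.84 × 1150 + 0.04 × 1100 + 0.12 × (-130) = 966 + 44 − 15.6 = 994.4
EV(B) = 0.66 × 700 + 0.28 × 470 + 0.06 × 190 = 462 + 131.6 + 11.4 = 605
Overall = 0.16 × 994.4 + 0.84 × 605 = 159.104 + 508.2 = 667.304

$667.30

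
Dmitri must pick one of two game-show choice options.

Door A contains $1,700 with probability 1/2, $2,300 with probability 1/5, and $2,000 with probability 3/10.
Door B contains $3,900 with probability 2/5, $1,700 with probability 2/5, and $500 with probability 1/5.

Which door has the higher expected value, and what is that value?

Door A = 1/2 × 1700 + 1/5 × 2300 + 3/10 × 2000 = 850 + 460 + 600 = 1910
Door B = 2/5 × 3900 + 2/5 × 1700 + 1/5 × 500 = 1560 + 680 + 100 = 2340

Door B ($2,340)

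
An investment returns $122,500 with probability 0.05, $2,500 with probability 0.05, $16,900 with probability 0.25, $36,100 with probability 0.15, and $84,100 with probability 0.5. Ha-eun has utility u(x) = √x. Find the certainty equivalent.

E[u] = 0.05·√122500 + 0.05·√2500 + 0.25·√16900 + 0.15·√36100 + 0.5·√84100 = 0.05·350 + 0.05·50 + 0.25·130 + 0.15·190 + 0.5·290 = 226
CE = (226)² = 51076

$51,076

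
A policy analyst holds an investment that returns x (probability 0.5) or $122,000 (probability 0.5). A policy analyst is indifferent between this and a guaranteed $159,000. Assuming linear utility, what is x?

0.5·x + 0.5·122000 = 159000
0.5·x = 159000 − 61000 = 98000
x = 98000 / 0.5 = 196000

x = $196,000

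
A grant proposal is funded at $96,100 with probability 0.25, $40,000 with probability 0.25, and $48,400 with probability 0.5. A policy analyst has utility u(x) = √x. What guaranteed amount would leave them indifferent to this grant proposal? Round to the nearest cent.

$56,406.25

E[u] = 0.25·√96100 + 0.25·√40000 + 0.5·√48400 = 0.25·310 + 0.25·200 + 0.5·220 = 237.5
CE = (237.5)² = 56406.25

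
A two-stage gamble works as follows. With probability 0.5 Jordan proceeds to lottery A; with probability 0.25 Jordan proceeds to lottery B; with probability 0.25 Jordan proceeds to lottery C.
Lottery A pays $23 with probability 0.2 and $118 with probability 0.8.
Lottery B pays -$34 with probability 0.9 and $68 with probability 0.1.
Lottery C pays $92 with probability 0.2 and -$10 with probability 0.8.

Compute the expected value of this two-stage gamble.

$46.15

EV(A) = 0.2 × 23 + 0.8 × 118 = 4.6 + 94.4 = 99
EV(B) = 0.9 × (-34) + 0.1 × 68 = -30.6 + 6.8 = -23.8
EV(C) = 0.2 × 92 + 0.8 × (-10) = 18.4 − 8 = 10.4
Overall = 0.5 × 99 + 0.25 × (-23.8) + 0.25 × 10.4 = 49.5 − 5.95 + 2.6 = 46.15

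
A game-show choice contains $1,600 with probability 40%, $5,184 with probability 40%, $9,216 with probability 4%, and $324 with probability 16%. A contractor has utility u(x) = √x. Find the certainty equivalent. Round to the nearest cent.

E[u] = 0.4·√1600 + 0.4·√5184 + 0.04·√9216 + 0.16·√324 = 0.4·40 + 0.4·72 + 0.04·96 + 0.16·18 = 51.52
CE = (51.52)² = 2654.3104

$2,654.31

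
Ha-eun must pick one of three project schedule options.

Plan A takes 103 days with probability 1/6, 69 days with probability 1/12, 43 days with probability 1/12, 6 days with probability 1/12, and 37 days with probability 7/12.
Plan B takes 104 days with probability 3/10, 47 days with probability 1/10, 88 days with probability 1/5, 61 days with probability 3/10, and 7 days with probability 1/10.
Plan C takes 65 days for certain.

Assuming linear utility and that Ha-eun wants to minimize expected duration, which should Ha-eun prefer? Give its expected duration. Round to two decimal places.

Plan A = 1/6 × 103 + 1/12 × 69 + 1/12 × 43 + 1/12 × 6 + 7/12 × 37 = 17.1667 + 5.75 + 3.5833 + 0.5 + 21.5833 = 48.5833
Plan B = 3/10 × 104 + 1/10 × 47 + 1/5 × 88 + 3/10 × 61 + 1/10 × 7 = 31.2 + 4.7 + 17.6 + 18.3 + 0.7 = 72.5
Plan C: 65 (certain)

Plan A (48.58 days)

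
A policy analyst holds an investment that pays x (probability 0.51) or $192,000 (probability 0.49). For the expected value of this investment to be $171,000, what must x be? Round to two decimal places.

x = $150,823.53

0.51·x + 0.49·192000 = 171000
0.51·x = 171000 − 94080 = 76920
x = 76920 / 0.51 = 150823.5294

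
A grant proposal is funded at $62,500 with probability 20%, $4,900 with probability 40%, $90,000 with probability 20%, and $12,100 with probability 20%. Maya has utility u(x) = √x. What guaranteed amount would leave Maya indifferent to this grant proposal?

E[u] = 0.2·√62500 + 0.4·√4900 + 0.2·√90000 + 0.2·√12100 = 0.2·250 + 0.4·70 + 0.2·300 + 0.2·110 = 160
CE = (160)² = 25600

$25,600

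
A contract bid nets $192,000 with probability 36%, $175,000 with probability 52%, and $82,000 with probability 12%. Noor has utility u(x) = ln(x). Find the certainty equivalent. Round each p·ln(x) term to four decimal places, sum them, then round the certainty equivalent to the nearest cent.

E[u] = 0.36·ln(192000) + 0.52·ln(175000) + 0.12·ln(82000) = 4.3795 + 6.2777 + 1.3577 = 12.0149
CE = e^12.0149 ≈ 165197.99

$165,197.99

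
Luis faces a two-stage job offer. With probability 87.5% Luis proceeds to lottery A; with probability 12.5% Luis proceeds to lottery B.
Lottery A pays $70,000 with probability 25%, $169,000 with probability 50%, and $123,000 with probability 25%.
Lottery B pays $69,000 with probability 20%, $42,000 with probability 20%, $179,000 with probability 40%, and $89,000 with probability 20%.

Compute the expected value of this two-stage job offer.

EV(A) = 0.25 × 70000 + 0.5 × 169000 + 0.25 × 123000 = 17500 + 84500 + 30750 = 132750
EV(B) = 0.2 × 69000 + 0.2 × 42000 + 0.4 × 179000 + 0.2 × 89000 = 13800 + 8400 + 71600 + 17800 = 111600
Overall = 0.875 × 132750 + 0.125 × 111600 = 116156.25 + 13950 = 130106.25

$130,106.25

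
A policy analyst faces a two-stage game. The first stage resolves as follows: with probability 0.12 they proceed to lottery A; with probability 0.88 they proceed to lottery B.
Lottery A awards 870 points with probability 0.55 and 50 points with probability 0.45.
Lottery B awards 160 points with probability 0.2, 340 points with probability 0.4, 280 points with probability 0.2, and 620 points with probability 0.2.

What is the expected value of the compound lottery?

EV(A) = 0.55 × 870 + 0.45 × 50 = 478.5 + 22.5 = 501
EV(B) = 0.2 × 160 + 0.4 × 340 + 0.2 × 280 + 0.2 × 620 = 32 + 136 + 56 + 124 = 348
Overall = 0.12 × 501 + 0.88 × 348 = 60.12 + 306.24 = 366.36

366.36 points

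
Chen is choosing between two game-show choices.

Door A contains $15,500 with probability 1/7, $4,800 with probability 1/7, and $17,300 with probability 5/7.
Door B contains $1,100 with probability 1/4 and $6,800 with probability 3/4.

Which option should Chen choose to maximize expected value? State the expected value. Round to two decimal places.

Door A = 1/7 × 15500 + 1/7 × 4800 + 5/7 × 17300 = 2214.2857 + 685.7143 + 12357.1429 = 15257.1429
Door B = 1/4 × 1100 + 3/4 × 6800 = 275 + 5100 = 5375

Door A ($15,257.14)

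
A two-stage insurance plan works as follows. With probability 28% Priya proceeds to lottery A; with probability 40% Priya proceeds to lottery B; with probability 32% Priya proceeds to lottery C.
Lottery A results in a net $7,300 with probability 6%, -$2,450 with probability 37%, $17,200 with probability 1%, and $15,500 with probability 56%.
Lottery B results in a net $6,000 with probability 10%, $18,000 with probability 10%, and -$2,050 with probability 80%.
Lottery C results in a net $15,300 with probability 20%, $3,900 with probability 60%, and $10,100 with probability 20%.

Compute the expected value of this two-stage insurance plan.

$5,025.78

EV(A) = 0.06 × 7300 + 0.37 × (-2450) + 0.01 × 17200 + 0.56 × 15500 = 438 − 906.5 + 172 + 8680 = 8383.5
EV(B) = 0.1 × 6000 + 0.1 × 18000 + 0.8 × (-2050) = 600 + 1800 − 1640 = 760
EV(C) = 0.2 × 15300 + 0.6 × 3900 + 0.2 × 10100 = 3060 + 2340 + 2020 = 7420
Overall = 0.28 × 8383.5 + 0.4 × 760 + 0.32 × 7420 = 2347.38 + 304 + 2374.4 = 5025.78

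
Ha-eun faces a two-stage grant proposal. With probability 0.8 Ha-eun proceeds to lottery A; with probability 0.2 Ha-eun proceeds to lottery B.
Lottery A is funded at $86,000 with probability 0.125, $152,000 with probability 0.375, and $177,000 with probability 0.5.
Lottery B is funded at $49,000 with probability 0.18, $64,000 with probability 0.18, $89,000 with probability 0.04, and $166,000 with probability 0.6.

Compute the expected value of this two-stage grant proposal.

EV(A) = 0.125 × 86000 + 0.375 × 152000 + 0.5 × 177000 = 10750 + 57000 + 88500 = 156250
EV(B) = 0.18 × 49000 + 0.18 × 64000 + 0.04 × 89000 + 0.6 × 166000 = 8820 + 11520 + 3560 + 99600 = 123500
Overall = 0.8 × 156250 + 0.2 × 123500 = 125000 + 24700 = 149700

$149,700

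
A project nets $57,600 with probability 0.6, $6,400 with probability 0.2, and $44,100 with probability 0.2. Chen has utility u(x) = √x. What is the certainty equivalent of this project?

E[u] = 0.6·√57600 + 0.2·√6400 + 0.2·√44100 = 0.6·240 + 0.2·80 + 0.2·210 = 202
CE = (202)² = 40804

$40,804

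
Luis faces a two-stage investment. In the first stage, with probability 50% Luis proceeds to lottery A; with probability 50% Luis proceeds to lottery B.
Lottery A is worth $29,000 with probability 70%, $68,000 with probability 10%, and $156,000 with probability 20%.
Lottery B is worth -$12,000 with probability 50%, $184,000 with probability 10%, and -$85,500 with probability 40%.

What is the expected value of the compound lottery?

EV(A) = 0.7 × 29000 + 0.1 × 68000 + 0.2 × 156000 = 20300 + 6800 + 31200 = 58300
EV(B) = 0.5 × (-12000) + 0.1 × 184000 + 0.4 × (-85500) = -6000 + 18400 − 34200 = -21800
Overall = 0.5 × 58300 + 0.5 × (-21800) = 29150 − 10900 = 18250

$18,250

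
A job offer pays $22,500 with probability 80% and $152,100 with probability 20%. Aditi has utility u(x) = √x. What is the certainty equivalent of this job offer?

E[u] = 0.8·√22500 + 0.2·√152100 = 0.8·150 + 0.2·390 = 198
CE = (198)² = 39204

$39,204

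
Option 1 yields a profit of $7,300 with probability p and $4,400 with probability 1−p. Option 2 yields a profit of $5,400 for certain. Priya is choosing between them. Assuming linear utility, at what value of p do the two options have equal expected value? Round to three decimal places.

p = 0.345

p·7300 + (1−p)·4400 = 5400
2900p + 4400 = 5400
p = (5400 − 4400) / 2900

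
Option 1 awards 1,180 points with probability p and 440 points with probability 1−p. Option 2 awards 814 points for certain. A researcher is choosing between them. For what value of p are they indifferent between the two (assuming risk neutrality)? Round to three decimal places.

p·1180 + (1−p)·440 = 814
740p + 440 = 814
p = (814 − 440) / 740

p = 0.505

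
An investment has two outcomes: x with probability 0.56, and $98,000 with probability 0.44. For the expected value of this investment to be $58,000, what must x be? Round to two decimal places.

x = $26,571.43

0.56·x + 0.44·98000 = 58000
0.56·x = 58000 − 43120 = 14880
x = 14880 / 0.56 = 26571.4286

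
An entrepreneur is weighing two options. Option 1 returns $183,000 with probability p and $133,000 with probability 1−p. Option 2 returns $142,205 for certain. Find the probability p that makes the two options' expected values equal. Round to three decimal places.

p·183000 + (1−p)·133000 = 142205
50000p + 133000 = 142205
p = (142205 − 133000) / 50000

p = 0.184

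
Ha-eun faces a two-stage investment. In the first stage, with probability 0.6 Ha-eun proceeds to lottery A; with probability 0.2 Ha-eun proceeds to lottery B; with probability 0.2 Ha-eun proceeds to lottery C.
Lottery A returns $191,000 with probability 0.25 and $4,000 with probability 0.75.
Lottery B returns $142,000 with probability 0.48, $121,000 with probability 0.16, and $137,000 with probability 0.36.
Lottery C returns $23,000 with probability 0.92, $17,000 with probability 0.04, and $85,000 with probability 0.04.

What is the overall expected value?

EV(A) = 0.25 × 191000 + 0.75 × 4000 = 47750 + 3000 = 50750
EV(B) = 0.48 × 142000 + 0.16 × 121000 + 0.36 × 137000 = 68160 + 19360 + 49320 = 136840
EV(C) = 0.92 × 23000 + 0.04 × 17000 + 0.04 × 85000 = 21160 + 680 + 3400 = 25240
Overall = 0.6 × 50750 + 0.2 × 136840 + 0.2 × 25240 = 30450 + 27368 + 5048 = 62866

$62,866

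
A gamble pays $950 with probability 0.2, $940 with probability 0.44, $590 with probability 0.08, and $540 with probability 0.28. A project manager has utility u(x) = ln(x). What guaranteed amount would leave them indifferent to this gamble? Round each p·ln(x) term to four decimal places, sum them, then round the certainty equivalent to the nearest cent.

E[u] = 0.2·ln(950) + 0.44·ln(940) + 0.08·ln(590) + 0.28·ln(540) = 1.3713 + 3.0122 + 0.5104 + 1.7616 = 6.6555
CE = e^6.6555 ≈ 777.05

$777.05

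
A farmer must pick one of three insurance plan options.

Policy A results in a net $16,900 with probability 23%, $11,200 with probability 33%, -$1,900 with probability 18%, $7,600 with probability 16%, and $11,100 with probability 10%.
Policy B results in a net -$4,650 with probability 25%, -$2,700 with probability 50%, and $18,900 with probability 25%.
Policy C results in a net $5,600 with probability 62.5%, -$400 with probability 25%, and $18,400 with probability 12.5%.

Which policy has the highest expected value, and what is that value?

Policy A = 0.23 × 16900 + 0.33 × 11200 + 0.18 × (-1900) + 0.16 × 7600 + 0.1 × 11100 = 3887 + 3696 − 342 + 1216 + 1110 = 9567
Policy B = 0.25 × (-4650) + 0.5 × (-2700) + 0.25 × 18900 = -1162.5 − 1350 + 4725 = 2212.5
Policy C = 0.625 × 5600 + 0.25 × (-400) + 0.125 × 18400 = 3500 − 100 + 2300 = 5700

Policy A ($9,567)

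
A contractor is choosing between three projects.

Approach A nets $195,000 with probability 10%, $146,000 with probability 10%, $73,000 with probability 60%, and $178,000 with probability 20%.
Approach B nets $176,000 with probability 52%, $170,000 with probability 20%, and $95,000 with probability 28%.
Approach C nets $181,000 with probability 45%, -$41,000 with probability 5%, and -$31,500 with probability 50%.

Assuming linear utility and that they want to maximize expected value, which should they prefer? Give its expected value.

Approach A = 0.1 × 195000 + 0.1 × 146000 + 0.6 × 73000 + 0.2 × 178000 = 19500 + 14600 + 43800 + 35600 = 113500
Approach B = 0.52 × 176000 + 0.2 × 170000 + 0.28 × 95000 = 91520 + 34000 + 26600 = 152120
Approach C = 0.45 × 181000 + 0.05 × (-41000) + 0.5 × (-31500) = 81450 − 2050 − 15750 = 63650

Approach B ($152,120)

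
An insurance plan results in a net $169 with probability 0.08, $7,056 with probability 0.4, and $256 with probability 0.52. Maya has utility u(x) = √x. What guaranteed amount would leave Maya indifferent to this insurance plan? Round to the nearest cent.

E[u] = 0.08·√169 + 0.4·√7056 + 0.52·√256 = 0.08·13 + 0.4·84 + 0.52·16 = 42.96
CE = (42.96)² = 1845.5616

$1,845.56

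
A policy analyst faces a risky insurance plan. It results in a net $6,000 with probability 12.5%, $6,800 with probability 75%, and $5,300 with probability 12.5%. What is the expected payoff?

EV = 0.125 × 6000 + 0.75 × 6800 + 0.125 × 5300 = 750 + 5100 + 662.5 = 6512.5

$6,512.50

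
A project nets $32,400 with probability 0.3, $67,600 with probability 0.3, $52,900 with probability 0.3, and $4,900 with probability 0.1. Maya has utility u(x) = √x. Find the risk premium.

$3,096

E[u] = 0.3·√32400 + 0.3·√67600 + 0.3·√52900 + 0.1·√4900 = 0.3·180 + 0.3·260 + 0.3·230 + 0.1·70 = 208
CE = (208)² = 43264
Risk premium = EV − CE = 46360 − 43264 = 3096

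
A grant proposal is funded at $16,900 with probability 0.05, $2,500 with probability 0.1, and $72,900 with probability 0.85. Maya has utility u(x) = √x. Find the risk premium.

$4,979

E[u] = 0.05·√16900 + 0.1·√2500 + 0.85·√72900 = 0.05·130 + 0.1·50 + 0.85·270 = 241
CE = (241)² = 58081
Risk premium = EV − CE = 63060 − 58081 = 4979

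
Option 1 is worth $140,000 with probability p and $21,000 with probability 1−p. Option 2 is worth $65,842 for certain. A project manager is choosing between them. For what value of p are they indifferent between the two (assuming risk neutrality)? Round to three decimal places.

p·140000 + (1−p)·21000 = 65842
119000p + 21000 = 65842
p = (65842 − 21000) / 119000

p = 0.377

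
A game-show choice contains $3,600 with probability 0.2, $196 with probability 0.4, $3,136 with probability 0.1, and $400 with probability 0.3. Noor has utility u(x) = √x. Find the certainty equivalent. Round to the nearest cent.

E[u] = 0.2·√3600 + 0.4·√196 + 0.1·√3136 + 0.3·√400 = 0.2·60 + 0.4·14 + 0.1·56 + 0.3·20 = 29.2
CE = (29.2)² = 852.64

$852.64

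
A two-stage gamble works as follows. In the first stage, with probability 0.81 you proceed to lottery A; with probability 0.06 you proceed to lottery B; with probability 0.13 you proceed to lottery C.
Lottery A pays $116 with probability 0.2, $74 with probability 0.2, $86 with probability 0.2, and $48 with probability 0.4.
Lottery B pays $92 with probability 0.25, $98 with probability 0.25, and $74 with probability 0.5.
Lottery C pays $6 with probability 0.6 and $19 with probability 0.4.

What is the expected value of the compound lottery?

$66.79

EV(A) = 0.2 × 116 + 0.2 × 74 + 0.2 × 86 + 0.4 × 48 = 23.2 + 14.8 + 17.2 + 19.2 = 74.4
EV(B) = 0.25 × 92 + 0.25 × 98 + 0.5 × 74 = 23 + 24.5 + 37 = 84.5
EV(C) = 0.6 × 6 + 0.4 × 19 = 3.6 + 7.6 = 11.2
Overall = 0.81 × 74.4 + 0.06 × 84.5 + 0.13 × 11.2 = 60.264 + 5.07 + 1.456 = 66.79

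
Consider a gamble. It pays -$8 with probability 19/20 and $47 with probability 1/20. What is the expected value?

EV = 19/20 × (-8) + 1/20 × 47 = -7.6 + 2.35 = -5.25

-$5.25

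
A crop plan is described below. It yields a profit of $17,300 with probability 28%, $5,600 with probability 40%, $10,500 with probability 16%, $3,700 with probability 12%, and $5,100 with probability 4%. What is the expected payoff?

EV = 0.28 × 17300 + 0.4 × 5600 + 0.16 × 10500 + 0.12 × 3700 + 0.04 × 5100 = 4844 + 2240 + 1680 + 444 + 204 = 9412

$9,412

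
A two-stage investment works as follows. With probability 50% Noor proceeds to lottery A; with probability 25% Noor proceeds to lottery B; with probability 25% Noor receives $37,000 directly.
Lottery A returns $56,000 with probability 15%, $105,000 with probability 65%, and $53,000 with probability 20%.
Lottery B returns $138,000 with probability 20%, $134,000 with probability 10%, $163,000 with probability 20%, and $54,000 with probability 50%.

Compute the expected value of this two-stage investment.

EV(A) = 0.15 × 56000 + 0.65 × 105000 + 0.2 × 53000 = 8400 + 68250 + 10600 = 87250
EV(B) = 0.2 × 138000 + 0.1 × 134000 + 0.2 × 163000 + 0.5 × 54000 = 27600 + 13400 + 32600 + 27000 = 100600
Branch C: 37000 (certain)
Overall = 0.5 × 87250 + 0.25 × 100600 + 0.25 × 37000 = 43625 + 25150 + 9250 = 78025

$78,025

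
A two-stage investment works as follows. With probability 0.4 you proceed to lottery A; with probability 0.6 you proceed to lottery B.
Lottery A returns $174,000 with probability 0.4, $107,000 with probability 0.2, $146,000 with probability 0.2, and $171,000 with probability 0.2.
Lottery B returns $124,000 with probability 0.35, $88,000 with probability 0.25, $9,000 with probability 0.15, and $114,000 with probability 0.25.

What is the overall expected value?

EV(A) = 0.4 × 174000 + 0.2 × 107000 + 0.2 × 146000 + 0.2 × 171000 = 69600 + 21400 + 29200 + 34200 = 154400
EV(B) = 0.35 × 124000 + 0.25 × 88000 + 0.15 × 9000 + 0.25 × 114000 = 43400 + 22000 + 1350 + 28500 = 95250
Overall = 0.4 × 154400 + 0.6 × 95250 = 61760 + 57150 = 118910

$118,910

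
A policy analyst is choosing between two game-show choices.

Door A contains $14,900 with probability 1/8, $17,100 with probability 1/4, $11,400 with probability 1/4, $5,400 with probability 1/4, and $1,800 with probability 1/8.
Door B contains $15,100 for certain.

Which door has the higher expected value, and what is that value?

Door B ($15,100)

Door A = 1/8 × 14900 + 1/4 × 17100 + 1/4 × 11400 + 1/4 × 5400 + 1/8 × 1800 = 1862.5 + 4275 + 2850 + 1350 + 225 = 10562.5
Door B: 15100 (certain)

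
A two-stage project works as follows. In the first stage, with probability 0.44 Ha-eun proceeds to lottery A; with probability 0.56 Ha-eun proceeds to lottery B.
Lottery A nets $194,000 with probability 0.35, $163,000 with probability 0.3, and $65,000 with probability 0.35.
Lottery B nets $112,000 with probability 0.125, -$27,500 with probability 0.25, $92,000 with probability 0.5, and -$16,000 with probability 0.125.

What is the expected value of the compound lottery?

$90,032

EV(A) = 0.35 × 194000 + 0.3 × 163000 + 0.35 × 65000 = 67900 + 48900 + 22750 = 139550
EV(B) = 0.125 × 112000 + 0.25 × (-27500) + 0.5 × 92000 + 0.125 × (-16000) = 14000 − 6875 + 46000 − 2000 = 51125
Overall = 0.44 × 139550 + 0.56 × 51125 = 61402 + 28630 = 90032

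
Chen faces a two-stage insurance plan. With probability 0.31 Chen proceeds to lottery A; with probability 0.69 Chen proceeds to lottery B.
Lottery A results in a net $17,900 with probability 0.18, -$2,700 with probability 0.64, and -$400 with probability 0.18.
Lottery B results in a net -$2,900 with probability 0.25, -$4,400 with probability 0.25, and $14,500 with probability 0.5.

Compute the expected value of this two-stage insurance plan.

EV(A) = 0.18 × 17900 + 0.64 × (-2700) + 0.18 × (-400) = 3222 − 1728 − 72 = 1422
EV(B) = 0.25 × (-2900) + 0.25 × (-4400) + 0.5 × 14500 = -725 − 1100 + 7250 = 5425
Overall = 0.31 × 1422 + 0.69 × 5425 = 440.82 + 3743.25 = 4184.07

$4,184.07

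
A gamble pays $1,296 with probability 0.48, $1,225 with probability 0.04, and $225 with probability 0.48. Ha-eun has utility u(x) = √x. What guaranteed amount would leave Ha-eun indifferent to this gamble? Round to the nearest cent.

$669.77

E[u] = 0.48·√1296 + 0.04·√1225 + 0.48·√225 = 0.48·36 + 0.04·35 + 0.48·15 = 25.88
CE = (25.88)² = 669.7744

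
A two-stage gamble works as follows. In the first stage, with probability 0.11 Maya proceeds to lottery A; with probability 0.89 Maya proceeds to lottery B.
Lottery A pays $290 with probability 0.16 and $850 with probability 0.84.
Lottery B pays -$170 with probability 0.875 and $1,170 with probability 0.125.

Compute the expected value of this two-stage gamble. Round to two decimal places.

EV(A) = 0.16 × 290 + 0.84 × 850 = 46.4 + 714 = 760.4
EV(B) = 0.875 × (-170) + 0.125 × 1170 = -148.75 + 146.25 = -2.5
Overall = 0.11 × 760.4 + 0.89 × (-2.5) = 83.644 − 2.225 = 81.419

$81.42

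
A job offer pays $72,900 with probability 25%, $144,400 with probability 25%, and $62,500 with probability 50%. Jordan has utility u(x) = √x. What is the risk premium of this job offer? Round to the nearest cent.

E[u] = 0.25·√72900 + 0.25·√144400 + 0.5·√62500 = 0.25·270 + 0.25·380 + 0.5·250 = 287.5
CE = (287.5)² = 82656.25
Risk premium = EV − CE = 85575 − 82656.25 = 2918.75

$2,918.75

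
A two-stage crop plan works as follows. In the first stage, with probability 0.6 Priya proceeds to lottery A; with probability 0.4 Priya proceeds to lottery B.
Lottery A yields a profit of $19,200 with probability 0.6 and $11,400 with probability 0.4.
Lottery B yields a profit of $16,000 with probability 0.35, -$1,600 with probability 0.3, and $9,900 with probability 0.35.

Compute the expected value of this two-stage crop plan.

EV(A) = 0.6 × 19200 + 0.4 × 11400 = 11520 + 4560 = 16080
EV(B) = 0.35 × 16000 + 0.3 × (-1600) + 0.35 × 9900 = 5600 − 480 + 3465 = 8585
Overall = 0.6 × 16080 + 0.4 × 8585 = 9648 + 3434 = 13082

$13,082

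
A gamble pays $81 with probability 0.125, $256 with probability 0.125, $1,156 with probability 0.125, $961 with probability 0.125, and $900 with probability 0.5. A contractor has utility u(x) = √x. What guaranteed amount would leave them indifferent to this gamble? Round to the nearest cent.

$689.06

E[u] = 0.125·√81 + 0.125·√256 + 0.125·√1156 + 0.125·√961 + 0.5·√900 = 0.125·9 + 0.125·16 + 0.125·34 + 0.125·31 + 0.5·30 = 26.25
CE = (26.25)² = 689.0625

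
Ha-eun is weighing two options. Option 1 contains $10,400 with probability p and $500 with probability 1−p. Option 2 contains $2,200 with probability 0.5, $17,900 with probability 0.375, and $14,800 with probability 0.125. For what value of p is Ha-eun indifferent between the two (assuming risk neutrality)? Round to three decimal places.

EV(Option 2) = 0.5 × 2200 + 0.375 × 17900 + 0.125 × 14800 = 1100 + 6712.5 + 1850 = 9662.5
p·10400 + (1−p)·500 = 9662.5
9900p + 500 = 9662.5
p = (9662.5 − 500) / 9900

p = 0.926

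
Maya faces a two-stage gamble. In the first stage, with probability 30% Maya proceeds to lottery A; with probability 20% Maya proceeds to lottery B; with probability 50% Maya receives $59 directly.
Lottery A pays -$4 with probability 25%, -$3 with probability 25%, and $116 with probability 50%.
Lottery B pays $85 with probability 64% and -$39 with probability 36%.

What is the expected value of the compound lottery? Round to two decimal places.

$54.45

EV(A) = 0.25 × (-4) + 0.25 × (-3) + 0.5 × 116 = -1 − 0.75 + 58 = 56.25
EV(B) = 0.64 × 85 + 0.36 × (-39) = 54.4 − 14.04 = 40.36
Branch C: 59 (certain)
Overall = 0.3 × 56.25 + 0.2 × 40.36 + 0.5 × 59 = 16.875 + 8.072 + 29.5 = 54.447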